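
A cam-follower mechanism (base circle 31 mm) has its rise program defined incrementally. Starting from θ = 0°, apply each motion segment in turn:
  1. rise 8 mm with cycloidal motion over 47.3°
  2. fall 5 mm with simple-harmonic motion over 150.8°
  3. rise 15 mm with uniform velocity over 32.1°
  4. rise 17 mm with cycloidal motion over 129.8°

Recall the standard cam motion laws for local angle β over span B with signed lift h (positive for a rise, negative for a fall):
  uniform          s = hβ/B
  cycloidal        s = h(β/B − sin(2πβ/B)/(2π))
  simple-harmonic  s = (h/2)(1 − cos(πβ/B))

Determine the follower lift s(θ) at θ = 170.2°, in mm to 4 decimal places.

seg 1 [0°–47.3°] cycloidal, h=8: full span → s += 8 → s = 8.0000
seg 2 [47.3°–198.1°] simple-harmonic, h=-5: θ=170.2° here. β=122.9, B=150.8. -5/2·(1 − cos(π·0.8150)) = -4.5895 → s = 3.4105

3.4105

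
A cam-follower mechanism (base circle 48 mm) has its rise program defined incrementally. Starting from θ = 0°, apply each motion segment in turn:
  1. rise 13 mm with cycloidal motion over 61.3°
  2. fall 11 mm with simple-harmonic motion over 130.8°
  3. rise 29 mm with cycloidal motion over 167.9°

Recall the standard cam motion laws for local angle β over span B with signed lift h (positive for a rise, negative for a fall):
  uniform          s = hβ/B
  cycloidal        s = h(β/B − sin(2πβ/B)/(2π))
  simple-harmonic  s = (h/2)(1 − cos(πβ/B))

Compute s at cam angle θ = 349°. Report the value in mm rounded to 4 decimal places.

seg 1 [0°–61.3°] cycloidal, h=13: full span → s += 13 → s = 13.0000
seg 2 [61.3°–192.1°] simple-harmonic, h=-11: full span → s += -11 → s = 2.0000
seg 3 [192.1°–360°] cycloidal, h=29: θ=349° here. β=156.9, B=167.9. 29·(0.9345 − sin(2π·0.9345)/(2π)) = 28.9468 → s = 30.9468

30.9468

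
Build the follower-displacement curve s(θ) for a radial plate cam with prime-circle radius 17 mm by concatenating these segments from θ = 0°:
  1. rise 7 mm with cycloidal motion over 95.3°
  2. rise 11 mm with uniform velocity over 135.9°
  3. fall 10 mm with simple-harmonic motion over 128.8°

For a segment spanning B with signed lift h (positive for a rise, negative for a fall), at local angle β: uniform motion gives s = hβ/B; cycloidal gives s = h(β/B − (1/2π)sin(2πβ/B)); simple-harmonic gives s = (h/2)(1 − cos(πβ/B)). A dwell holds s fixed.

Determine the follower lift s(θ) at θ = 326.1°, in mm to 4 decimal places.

seg 1 [0°–95.3°] cycloidal, h=7: full span → s += 7 → s = 7.0000
seg 2 [95.3°–231.2°] uniform, h=11: full span → s += 11 → s = 18.0000
seg 3 [231.2°–360°] simple-harmonic, h=-10: θ=326.1° here. β=94.9, B=128.8. -10/2·(1 − cos(π·0.7368)) = -8.3859 → s = 9.6141

9.6141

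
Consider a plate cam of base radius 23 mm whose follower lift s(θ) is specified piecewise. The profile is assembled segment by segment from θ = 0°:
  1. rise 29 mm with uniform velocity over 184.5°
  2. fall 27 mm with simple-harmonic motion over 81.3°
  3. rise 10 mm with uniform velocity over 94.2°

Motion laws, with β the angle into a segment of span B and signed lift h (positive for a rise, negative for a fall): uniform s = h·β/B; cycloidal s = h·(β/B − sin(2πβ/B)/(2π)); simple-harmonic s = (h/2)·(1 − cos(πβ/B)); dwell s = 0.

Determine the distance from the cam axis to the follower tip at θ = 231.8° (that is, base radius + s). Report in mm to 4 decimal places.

seg 1 [0°–184.5°] uniform, h=29: full span → s += 29 → s = 29.0000
seg 2 [184.5°–265.8°] simple-harmonic, h=-27: θ=231.8° here. β=47.3, B=81.3. -27/2·(1 − cos(π·0.5818)) = -16.9310 → s = 12.0690
radial distance = base radius + s = 23 + 12.0690 = 35.0690

35.0690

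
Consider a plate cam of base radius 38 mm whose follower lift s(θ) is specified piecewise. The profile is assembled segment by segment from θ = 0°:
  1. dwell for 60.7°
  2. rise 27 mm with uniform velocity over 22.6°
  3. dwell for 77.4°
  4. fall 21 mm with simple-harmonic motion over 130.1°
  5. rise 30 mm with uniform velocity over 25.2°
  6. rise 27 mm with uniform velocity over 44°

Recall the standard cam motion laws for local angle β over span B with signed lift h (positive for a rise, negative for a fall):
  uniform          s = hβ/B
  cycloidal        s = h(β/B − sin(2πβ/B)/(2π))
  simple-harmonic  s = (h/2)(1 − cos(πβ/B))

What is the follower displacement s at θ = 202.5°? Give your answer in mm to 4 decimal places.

seg 1 [0°–60.7°] dwell: s stays 0.0000
seg 2 [60.7°–83.3°] uniform, h=27: full span → s += 27 → s = 27.0000
seg 3 [83.3°–160.7°] dwell: s stays 27.0000
seg 4 [160.7°–290.8°] simple-harmonic, h=-21: θ=202.5° here. β=41.8, B=130.1. -21/2·(1 − cos(π·0.3213)) = -4.9098 → s = 22.0902

22.0902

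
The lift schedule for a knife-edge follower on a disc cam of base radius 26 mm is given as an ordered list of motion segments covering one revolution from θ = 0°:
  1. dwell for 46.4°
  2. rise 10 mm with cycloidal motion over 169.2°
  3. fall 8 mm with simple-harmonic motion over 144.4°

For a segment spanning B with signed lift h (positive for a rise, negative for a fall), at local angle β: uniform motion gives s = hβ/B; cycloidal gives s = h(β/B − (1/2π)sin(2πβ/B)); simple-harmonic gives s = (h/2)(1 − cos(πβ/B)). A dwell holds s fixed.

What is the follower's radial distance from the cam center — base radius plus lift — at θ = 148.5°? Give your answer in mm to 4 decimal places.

seg 1 [0°–46.4°] dwell: s stays 0.0000
seg 2 [46.4°–215.6°] cycloidal, h=10: θ=148.5° here. β=102.1, B=169.2. 10·(0.6034 − sin(2π·0.6034)/(2π)) = 6.9973 → s = 6.9973
radial distance = base radius + s = 26 + 6.9973 = 32.9973

32.9973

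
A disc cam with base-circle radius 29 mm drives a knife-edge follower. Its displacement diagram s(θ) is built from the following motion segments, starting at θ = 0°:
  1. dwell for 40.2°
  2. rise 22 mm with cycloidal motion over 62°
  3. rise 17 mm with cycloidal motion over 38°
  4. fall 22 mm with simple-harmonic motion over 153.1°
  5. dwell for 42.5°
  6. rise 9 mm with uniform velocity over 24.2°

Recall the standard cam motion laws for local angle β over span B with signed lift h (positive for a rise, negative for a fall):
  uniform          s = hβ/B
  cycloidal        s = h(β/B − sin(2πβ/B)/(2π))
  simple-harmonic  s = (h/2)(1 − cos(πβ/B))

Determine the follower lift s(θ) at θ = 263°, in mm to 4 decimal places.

seg 1 [0°–40.2°] dwell: s stays 0.0000
seg 2 [40.2°–102.2°] cycloidal, h=22: full span → s += 22 → s = 22.0000
seg 3 [102.2°–140.2°] cycloidal, h=17: full span → s += 17 → s = 39.0000
seg 4 [140.2°–293.3°] simple-harmonic, h=-22: θ=263° here. β=122.8, B=153.1. -22/2·(1 − cos(π·0.8021)) = -19.9415 → s = 19.0585

19.0585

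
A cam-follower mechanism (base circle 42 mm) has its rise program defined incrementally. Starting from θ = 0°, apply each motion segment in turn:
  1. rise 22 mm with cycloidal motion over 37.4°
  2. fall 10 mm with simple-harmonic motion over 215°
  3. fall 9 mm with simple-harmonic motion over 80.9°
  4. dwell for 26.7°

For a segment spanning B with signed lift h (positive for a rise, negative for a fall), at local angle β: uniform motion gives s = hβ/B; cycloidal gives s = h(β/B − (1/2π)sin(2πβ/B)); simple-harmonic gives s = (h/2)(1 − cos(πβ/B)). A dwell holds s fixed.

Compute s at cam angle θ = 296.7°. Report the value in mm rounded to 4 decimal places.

seg 1 [0°–37.4°] cycloidal, h=22: full span → s += 22 → s = 22.0000
seg 2 [37.4°–252.4°] simple-harmonic, h=-10: full span → s += -10 → s = 12.0000
seg 3 [252.4°–333.3°] simple-harmonic, h=-9: θ=296.7° here. β=44.3, B=80.9. -9/2·(1 − cos(π·0.5476)) = -5.1703 → s = 6.8297

6.8297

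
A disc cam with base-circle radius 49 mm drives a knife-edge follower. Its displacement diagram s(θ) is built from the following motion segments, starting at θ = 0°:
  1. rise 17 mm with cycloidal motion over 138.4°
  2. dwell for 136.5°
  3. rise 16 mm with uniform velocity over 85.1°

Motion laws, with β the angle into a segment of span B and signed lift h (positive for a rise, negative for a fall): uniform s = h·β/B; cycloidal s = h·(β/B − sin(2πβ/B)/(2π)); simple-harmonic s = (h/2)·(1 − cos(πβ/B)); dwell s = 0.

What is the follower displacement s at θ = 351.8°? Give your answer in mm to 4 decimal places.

seg 1 [0°–138.4°] cycloidal, h=17: full span → s += 17 → s = 17.0000
seg 2 [138.4°–274.9°] dwell: s stays 17.0000
seg 3 [274.9°–360°] uniform, h=16: θ=351.8° here. β=76.9, B=85.1. 16·76.9/85.1 = 14.4583 → s = 31.4583

31.4583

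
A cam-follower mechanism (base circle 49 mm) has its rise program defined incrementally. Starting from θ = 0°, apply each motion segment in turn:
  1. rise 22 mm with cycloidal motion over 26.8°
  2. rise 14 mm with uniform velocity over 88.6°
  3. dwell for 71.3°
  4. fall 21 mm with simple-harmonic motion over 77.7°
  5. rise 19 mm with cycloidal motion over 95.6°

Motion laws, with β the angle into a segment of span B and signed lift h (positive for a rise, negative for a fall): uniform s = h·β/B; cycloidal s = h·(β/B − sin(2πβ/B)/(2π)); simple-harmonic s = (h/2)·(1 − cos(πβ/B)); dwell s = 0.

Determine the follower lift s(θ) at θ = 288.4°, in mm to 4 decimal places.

seg 1 [0°–26.8°] cycloidal, h=22: full span → s += 22 → s = 22.0000
seg 2 [26.8°–115.4°] uniform, h=14: full span → s += 14 → s = 36.0000
seg 3 [115.4°–186.7°] dwell: s stays 36.0000
seg 4 [186.7°–264.4°] simple-harmonic, h=-21: full span → s += -21 → s = 15.0000
seg 5 [264.4°–360°] cycloidal, h=19: θ=288.4° here. β=24, B=95.6. 19·(0.2510 − sin(2π·0.2510)/(2π)) = 1.7460 → s = 16.7460

16.7460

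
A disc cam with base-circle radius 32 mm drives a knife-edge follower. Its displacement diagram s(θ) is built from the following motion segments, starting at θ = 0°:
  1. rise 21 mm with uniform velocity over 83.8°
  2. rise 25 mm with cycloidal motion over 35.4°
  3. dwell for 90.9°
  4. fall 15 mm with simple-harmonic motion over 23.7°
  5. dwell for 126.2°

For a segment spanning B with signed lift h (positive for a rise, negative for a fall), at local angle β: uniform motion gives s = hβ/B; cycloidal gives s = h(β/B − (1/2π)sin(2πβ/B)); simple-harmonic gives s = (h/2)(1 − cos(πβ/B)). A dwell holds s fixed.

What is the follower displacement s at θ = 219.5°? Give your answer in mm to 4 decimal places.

seg 1 [0°–83.8°] uniform, h=21: full span → s += 21 → s = 21.0000
seg 2 [83.8°–119.2°] cycloidal, h=25: full span → s += 25 → s = 46.0000
seg 3 [119.2°–210.1°] dwell: s stays 46.0000
seg 4 [210.1°–233.8°] simple-harmonic, h=-15: θ=219.5° here. β=9.4, B=23.7. -15/2·(1 − cos(π·0.3966)) = -5.1069 → s = 40.8931

40.8931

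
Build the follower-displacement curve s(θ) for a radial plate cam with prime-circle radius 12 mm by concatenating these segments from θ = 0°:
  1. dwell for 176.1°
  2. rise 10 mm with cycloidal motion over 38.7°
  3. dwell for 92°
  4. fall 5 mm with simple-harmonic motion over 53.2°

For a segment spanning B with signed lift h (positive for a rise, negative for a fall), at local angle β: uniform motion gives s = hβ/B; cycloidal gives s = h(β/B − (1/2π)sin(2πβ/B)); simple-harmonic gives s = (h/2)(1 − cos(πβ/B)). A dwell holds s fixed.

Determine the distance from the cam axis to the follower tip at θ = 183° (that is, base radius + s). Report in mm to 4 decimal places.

seg 1 [0°–176.1°] dwell: s stays 0.0000
seg 2 [176.1°–214.8°] cycloidal, h=10: θ=183° here. β=6.9, B=38.7. 10·(0.1783 − sin(2π·0.1783)/(2π)) = 0.3502 → s = 0.3502
radial distance = base radius + s = 12 + 0.3502 = 12.3502

12.3502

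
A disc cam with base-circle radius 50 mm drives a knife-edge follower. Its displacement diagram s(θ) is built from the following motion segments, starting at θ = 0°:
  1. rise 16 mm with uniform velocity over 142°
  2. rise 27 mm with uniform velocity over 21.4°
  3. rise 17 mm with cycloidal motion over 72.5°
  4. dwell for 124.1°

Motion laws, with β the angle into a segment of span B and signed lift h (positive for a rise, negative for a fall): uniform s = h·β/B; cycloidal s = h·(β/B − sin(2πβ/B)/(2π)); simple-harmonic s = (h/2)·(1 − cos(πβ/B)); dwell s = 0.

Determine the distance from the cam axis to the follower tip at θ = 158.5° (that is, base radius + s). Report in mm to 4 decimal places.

seg 1 [0°–142°] uniform, h=16: full span → s += 16 → s = 16.0000
seg 2 [142°–163.4°] uniform, h=27: θ=158.5° here. β=16.5, B=21.4. 27·16.5/21.4 = 20.8178 → s = 36.8178
radial distance = base radius + s = 50 + 36.8178 = 86.8178

86.8178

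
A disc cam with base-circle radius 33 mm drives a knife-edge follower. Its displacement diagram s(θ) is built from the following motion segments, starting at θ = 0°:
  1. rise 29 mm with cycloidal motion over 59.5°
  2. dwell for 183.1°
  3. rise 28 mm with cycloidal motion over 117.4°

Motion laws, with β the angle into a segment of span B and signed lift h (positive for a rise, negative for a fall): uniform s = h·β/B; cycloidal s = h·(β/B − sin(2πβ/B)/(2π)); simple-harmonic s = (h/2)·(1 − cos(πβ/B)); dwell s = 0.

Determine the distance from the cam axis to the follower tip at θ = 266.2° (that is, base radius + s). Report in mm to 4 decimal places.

seg 1 [0°–59.5°] cycloidal, h=29: full span → s += 29 → s = 29.0000
seg 2 [59.5°–242.6°] dwell: s stays 29.0000
seg 3 [242.6°–360°] cycloidal, h=28: θ=266.2° here. β=23.6, B=117.4. 28·(0.2010 − sin(2π·0.2010)/(2π)) = 1.3816 → s = 30.3816
radial distance = base radius + s = 33 + 30.3816 = 63.3816

63.3816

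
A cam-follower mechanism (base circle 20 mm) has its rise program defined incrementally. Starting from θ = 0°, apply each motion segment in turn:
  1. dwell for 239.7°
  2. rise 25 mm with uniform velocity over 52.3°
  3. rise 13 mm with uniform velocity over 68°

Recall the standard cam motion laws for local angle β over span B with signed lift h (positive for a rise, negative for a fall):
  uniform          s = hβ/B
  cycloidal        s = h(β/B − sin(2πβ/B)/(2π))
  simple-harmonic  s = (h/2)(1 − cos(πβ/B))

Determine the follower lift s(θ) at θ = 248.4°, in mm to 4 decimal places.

seg 1 [0°–239.7°] dwell: s stays 0.0000
seg 2 [239.7°–292°] uniform, h=25: θ=248.4° here. β=8.7, B=52.3. 25·8.7/52.3 = 4.1587 → s = 4.1587

4.1587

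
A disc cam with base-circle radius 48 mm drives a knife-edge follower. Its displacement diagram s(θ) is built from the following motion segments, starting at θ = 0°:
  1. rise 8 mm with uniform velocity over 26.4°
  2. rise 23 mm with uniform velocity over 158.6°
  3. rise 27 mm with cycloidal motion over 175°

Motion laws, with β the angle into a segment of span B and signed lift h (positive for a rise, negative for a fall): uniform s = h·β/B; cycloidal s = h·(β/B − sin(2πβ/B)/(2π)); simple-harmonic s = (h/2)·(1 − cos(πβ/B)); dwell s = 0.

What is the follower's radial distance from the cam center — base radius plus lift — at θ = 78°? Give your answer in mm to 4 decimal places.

seg 1 [0°–26.4°] uniform, h=8: full span → s += 8 → s = 8.0000
seg 2 [26.4°–185°] uniform, h=23: θ=78° here. β=51.6, B=158.6. 23·51.6/158.6 = 7.4830 → s = 15.4830
radial distance = base radius + s = 48 + 15.4830 = 63.4830

63.4830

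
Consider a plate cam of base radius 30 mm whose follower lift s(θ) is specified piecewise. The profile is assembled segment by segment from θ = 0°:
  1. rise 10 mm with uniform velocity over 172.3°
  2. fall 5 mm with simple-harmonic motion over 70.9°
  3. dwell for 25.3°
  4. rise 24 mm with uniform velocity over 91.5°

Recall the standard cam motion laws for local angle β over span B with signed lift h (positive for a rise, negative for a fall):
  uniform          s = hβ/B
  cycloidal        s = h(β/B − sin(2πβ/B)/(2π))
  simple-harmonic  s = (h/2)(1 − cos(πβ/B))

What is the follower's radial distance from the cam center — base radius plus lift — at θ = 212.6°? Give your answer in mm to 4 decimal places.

seg 1 [0°–172.3°] uniform, h=10: full span → s += 10 → s = 10.0000
seg 2 [172.3°–243.2°] simple-harmonic, h=-5: θ=212.6° here. β=40.3, B=70.9. -5/2·(1 − cos(π·0.5684)) = -3.0331 → s = 6.9669
radial distance = base radius + s = 30 + 6.9669 = 36.9669

36.9669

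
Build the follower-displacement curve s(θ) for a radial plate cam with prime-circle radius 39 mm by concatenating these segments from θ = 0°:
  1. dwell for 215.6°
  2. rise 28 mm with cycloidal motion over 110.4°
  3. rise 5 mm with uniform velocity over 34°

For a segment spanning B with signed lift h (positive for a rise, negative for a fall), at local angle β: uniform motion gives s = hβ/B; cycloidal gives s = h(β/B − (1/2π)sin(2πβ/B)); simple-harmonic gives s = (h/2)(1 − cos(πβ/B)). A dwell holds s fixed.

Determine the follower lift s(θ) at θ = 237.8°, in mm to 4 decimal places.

seg 1 [0°–215.6°] dwell: s stays 0.0000
seg 2 [215.6°–326°] cycloidal, h=28: θ=237.8° here. β=22.2, B=110.4. 28·(0.2011 − sin(2π·0.2011)/(2π)) = 1.3829 → s = 1.3829

1.3829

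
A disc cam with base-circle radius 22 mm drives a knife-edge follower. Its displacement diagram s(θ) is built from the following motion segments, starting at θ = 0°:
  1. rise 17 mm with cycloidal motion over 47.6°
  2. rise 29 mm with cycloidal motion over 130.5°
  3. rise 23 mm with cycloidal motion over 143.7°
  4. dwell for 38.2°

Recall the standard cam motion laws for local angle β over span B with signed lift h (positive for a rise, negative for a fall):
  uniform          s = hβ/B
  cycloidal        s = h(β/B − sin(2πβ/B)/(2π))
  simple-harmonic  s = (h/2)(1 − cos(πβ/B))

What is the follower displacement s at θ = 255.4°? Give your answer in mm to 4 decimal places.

seg 1 [0°–47.6°] cycloidal, h=17: full span → s += 17 → s = 17.0000
seg 2 [47.6°–178.1°] cycloidal, h=29: full span → s += 29 → s = 46.0000
seg 3 [178.1°–321.8°] cycloidal, h=23: θ=255.4° here. β=77.3, B=143.7. 23·(0.5379 − sin(2π·0.5379)/(2π)) = 13.2364 → s = 59.2364

59.2364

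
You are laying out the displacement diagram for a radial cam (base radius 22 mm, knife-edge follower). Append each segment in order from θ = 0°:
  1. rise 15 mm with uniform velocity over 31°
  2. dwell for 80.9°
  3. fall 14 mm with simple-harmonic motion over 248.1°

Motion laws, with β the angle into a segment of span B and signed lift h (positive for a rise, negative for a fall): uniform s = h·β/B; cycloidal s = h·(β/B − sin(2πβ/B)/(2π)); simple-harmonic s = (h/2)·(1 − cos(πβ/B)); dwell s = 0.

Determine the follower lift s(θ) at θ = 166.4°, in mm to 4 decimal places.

seg 1 [0°–31°] uniform, h=15: full span → s += 15 → s = 15.0000
seg 2 [31°–111.9°] dwell: s stays 15.0000
seg 3 [111.9°–360°] simple-harmonic, h=-14: θ=166.4° here. β=54.5, B=248.1. -14/2·(1 − cos(π·0.2197)) = -1.6018 → s = 13.3982

13.3982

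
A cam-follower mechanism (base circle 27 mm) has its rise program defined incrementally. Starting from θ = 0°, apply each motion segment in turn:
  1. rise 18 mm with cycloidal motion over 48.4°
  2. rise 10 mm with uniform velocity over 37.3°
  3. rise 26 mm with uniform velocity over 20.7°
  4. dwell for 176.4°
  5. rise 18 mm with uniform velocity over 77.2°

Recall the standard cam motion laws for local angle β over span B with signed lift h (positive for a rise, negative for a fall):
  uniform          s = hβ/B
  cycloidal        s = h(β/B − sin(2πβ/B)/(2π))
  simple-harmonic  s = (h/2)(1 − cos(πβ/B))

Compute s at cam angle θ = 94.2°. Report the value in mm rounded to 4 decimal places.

seg 1 [0°–48.4°] cycloidal, h=18: full span → s += 18 → s = 18.0000
seg 2 [48.4°–85.7°] uniform, h=10: full span → s += 10 → s = 28.0000
seg 3 [85.7°–106.4°] uniform, h=26: θ=94.2° here. β=8.5, B=20.7. 26·8.5/20.7 = 10.6763 → s = 38.6763

38.6763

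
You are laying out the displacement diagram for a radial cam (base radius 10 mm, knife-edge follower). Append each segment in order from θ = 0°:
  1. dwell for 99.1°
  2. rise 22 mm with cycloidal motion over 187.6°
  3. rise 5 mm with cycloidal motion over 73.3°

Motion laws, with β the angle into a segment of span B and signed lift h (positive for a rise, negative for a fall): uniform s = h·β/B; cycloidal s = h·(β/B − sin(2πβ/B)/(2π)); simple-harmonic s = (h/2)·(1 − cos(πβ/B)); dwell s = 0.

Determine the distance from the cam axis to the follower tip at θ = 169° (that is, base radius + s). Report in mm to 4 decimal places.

seg 1 [0°–99.1°] dwell: s stays 0.0000
seg 2 [99.1°–286.7°] cycloidal, h=22: θ=169° here. β=69.9, B=187.6. 22·(0.3726 − sin(2π·0.3726)/(2π)) = 5.6843 → s = 5.6843
radial distance = base radius + s = 10 + 5.6843 = 15.6843

15.6843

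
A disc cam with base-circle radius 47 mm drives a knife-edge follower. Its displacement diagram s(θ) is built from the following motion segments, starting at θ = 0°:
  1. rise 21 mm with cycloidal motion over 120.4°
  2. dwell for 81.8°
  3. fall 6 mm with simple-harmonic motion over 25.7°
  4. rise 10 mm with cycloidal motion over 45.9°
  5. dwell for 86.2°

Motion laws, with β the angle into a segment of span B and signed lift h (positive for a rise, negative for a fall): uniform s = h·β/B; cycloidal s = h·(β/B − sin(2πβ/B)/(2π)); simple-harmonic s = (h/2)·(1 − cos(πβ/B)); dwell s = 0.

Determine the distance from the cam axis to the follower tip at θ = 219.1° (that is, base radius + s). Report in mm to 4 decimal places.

seg 1 [0°–120.4°] cycloidal, h=21: full span → s += 21 → s = 21.0000
seg 2 [120.4°–202.2°] dwell: s stays 21.0000
seg 3 [202.2°–227.9°] simple-harmonic, h=-6: θ=219.1° here. β=16.9, B=25.7. -6/2·(1 − cos(π·0.6576)) = -4.4253 → s = 16.5747
radial distance = base radius + s = 47 + 16.5747 = 63.5747

63.5747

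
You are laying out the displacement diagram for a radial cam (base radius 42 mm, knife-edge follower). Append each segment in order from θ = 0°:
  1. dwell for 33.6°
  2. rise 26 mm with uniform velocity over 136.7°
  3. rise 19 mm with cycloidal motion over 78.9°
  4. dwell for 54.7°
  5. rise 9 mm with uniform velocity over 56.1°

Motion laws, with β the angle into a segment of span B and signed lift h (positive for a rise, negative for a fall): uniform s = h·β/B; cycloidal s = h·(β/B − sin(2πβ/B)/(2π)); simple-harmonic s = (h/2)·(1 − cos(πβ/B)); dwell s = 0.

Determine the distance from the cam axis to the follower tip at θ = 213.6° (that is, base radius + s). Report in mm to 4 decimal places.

seg 1 [0°–33.6°] dwell: s stays 0.0000
seg 2 [33.6°–170.3°] uniform, h=26: full span → s += 26 → s = 26.0000
seg 3 [170.3°–249.2°] cycloidal, h=19: θ=213.6° here. β=43.3, B=78.9. 19·(0.5488 − sin(2π·0.5488)/(2π)) = 11.3398 → s = 37.3398
radial distance = base radius + s = 42 + 37.3398 = 79.3398

79.3398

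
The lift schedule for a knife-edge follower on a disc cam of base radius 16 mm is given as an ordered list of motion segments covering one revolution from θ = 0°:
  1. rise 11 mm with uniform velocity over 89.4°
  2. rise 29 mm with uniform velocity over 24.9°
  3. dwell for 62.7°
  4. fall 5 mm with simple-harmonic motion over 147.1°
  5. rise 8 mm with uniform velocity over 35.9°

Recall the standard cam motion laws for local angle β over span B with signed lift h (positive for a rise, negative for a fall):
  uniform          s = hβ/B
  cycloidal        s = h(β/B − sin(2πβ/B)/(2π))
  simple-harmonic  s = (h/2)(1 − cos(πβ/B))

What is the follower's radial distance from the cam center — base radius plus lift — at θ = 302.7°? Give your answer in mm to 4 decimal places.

seg 1 [0°–89.4°] uniform, h=11: full span → s += 11 → s = 11.0000
seg 2 [89.4°–114.3°] uniform, h=29: full span → s += 29 → s = 40.0000
seg 3 [114.3°–177°] dwell: s stays 40.0000
seg 4 [177°–324.1°] simple-harmonic, h=-5: θ=302.7° here. β=125.7, B=147.1. -5/2·(1 − cos(π·0.8545)) = -4.7434 → s = 35.2566
radial distance = base radius + s = 16 + 35.2566 = 51.2566

51.2566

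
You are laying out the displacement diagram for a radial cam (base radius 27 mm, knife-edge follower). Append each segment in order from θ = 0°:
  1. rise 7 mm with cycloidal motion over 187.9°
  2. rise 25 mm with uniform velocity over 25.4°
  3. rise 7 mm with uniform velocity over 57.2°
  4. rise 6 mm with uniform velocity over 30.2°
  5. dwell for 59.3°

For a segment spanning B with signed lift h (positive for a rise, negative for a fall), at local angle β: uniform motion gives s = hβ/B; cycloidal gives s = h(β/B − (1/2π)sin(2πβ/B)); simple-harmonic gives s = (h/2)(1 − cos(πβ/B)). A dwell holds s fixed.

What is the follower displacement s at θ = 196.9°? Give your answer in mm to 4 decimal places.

seg 1 [0°–187.9°] cycloidal, h=7: full span → s += 7 → s = 7.0000
seg 2 [187.9°–213.3°] uniform, h=25: θ=196.9° here. β=9, B=25.4. 25·9/25.4 = 8.8583 → s = 15.8583

15.8583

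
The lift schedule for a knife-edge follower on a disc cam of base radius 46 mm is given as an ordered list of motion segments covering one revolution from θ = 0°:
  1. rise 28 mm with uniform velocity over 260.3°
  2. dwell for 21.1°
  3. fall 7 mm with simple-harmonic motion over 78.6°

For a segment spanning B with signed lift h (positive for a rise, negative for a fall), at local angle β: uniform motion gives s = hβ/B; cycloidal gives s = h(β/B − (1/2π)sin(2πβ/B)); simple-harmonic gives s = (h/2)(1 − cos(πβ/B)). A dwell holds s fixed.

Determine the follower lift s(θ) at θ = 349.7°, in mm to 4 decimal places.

seg 1 [0°–260.3°] uniform, h=28: full span → s += 28 → s = 28.0000
seg 2 [260.3°–281.4°] dwell: s stays 28.0000
seg 3 [281.4°–360°] simple-harmonic, h=-7: θ=349.7° here. β=68.3, B=78.6. -7/2·(1 − cos(π·0.8690)) = -6.7076 → s = 21.2924

21.2924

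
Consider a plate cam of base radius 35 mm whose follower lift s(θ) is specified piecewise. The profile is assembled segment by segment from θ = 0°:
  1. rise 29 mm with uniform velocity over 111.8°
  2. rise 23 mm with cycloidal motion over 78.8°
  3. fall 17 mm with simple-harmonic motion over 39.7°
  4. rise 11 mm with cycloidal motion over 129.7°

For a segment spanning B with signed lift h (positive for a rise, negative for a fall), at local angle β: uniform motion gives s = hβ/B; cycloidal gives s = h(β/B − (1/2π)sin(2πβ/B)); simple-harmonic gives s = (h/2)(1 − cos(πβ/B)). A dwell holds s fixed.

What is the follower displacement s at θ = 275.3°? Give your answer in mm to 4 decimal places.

seg 1 [0°–111.8°] uniform, h=29: full span → s += 29 → s = 29.0000
seg 2 [111.8°–190.6°] cycloidal, h=23: full span → s += 23 → s = 52.0000
seg 3 [190.6°–230.3°] simple-harmonic, h=-17: full span → s += -17 → s = 35.0000
seg 4 [230.3°–360°] cycloidal, h=11: θ=275.3° here. β=45, B=129.7. 11·(0.3470 − sin(2π·0.3470)/(2π)) = 2.3807 → s = 37.3807

37.3807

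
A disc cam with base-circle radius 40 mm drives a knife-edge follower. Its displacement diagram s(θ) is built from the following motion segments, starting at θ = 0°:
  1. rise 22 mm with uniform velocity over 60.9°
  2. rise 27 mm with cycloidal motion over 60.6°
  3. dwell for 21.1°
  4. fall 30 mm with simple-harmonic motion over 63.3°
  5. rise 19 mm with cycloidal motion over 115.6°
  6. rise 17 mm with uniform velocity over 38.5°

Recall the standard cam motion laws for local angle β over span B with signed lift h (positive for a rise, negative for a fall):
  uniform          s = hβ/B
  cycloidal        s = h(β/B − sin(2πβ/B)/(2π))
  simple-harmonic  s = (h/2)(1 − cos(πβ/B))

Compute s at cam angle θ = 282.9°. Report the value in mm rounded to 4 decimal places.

seg 1 [0°–60.9°] uniform, h=22: full span → s += 22 → s = 22.0000
seg 2 [60.9°–121.5°] cycloidal, h=27: full span → s += 27 → s = 49.0000
seg 3 [121.5°–142.6°] dwell: s stays 49.0000
seg 4 [142.6°–205.9°] simple-harmonic, h=-30: full span → s += -30 → s = 19.0000
seg 5 [205.9°–321.5°] cycloidal, h=19: θ=282.9° here. β=77, B=115.6. 19·(0.6661 − sin(2π·0.6661)/(2π)) = 15.2690 → s = 34.2690

34.2690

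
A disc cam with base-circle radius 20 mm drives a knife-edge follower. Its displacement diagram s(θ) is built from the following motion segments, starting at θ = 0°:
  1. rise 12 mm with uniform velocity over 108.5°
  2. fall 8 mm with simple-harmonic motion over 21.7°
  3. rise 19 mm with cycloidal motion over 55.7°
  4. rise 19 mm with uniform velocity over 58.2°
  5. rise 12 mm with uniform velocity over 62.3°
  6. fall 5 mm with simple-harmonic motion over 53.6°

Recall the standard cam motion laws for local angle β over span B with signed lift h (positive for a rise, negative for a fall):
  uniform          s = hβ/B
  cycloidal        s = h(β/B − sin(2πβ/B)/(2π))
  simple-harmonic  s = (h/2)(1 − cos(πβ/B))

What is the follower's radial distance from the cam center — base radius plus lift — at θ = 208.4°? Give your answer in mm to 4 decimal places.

seg 1 [0°–108.5°] uniform, h=12: full span → s += 12 → s = 12.0000
seg 2 [108.5°–130.2°] simple-harmonic, h=-8: full span → s += -8 → s = 4.0000
seg 3 [130.2°–185.9°] cycloidal, h=19: full span → s += 19 → s = 23.0000
seg 4 [185.9°–244.1°] uniform, h=19: θ=208.4° here. β=22.5, B=58.2. 19·22.5/58.2 = 7.3454 → s = 30.3454
radial distance = base radius + s = 20 + 30.3454 = 50.3454

50.3454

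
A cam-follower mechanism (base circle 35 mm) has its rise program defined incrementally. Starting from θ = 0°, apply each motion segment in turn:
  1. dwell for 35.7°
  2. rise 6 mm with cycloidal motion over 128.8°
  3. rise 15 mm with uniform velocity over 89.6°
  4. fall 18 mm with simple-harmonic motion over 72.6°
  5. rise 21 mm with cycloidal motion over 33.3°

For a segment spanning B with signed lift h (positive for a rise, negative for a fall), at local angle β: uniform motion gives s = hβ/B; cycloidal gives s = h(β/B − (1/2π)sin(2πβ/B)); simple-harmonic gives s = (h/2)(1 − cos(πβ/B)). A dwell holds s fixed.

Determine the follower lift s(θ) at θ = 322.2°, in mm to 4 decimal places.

seg 1 [0°–35.7°] dwell: s stays 0.0000
seg 2 [35.7°–164.5°] cycloidal, h=6: full span → s += 6 → s = 6.0000
seg 3 [164.5°–254.1°] uniform, h=15: full span → s += 15 → s = 21.0000
seg 4 [254.1°–326.7°] simple-harmonic, h=-18: θ=322.2° here. β=68.1, B=72.6. -18/2·(1 − cos(π·0.9380)) = -17.8299 → s = 3.1701

3.1701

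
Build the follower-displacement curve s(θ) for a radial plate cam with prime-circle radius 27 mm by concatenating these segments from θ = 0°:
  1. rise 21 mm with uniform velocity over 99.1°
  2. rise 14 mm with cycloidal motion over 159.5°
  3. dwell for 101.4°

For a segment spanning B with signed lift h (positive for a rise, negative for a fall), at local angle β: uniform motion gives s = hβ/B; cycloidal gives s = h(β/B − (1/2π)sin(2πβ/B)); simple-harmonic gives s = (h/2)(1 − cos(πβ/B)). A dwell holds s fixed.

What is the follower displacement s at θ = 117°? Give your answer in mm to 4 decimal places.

seg 1 [0°–99.1°] uniform, h=21: full span → s += 21 → s = 21.0000
seg 2 [99.1°–258.6°] cycloidal, h=14: θ=117° here. β=17.9, B=159.5. 14·(0.1122 − sin(2π·0.1122)/(2π)) = 0.1270 → s = 21.1270

21.1270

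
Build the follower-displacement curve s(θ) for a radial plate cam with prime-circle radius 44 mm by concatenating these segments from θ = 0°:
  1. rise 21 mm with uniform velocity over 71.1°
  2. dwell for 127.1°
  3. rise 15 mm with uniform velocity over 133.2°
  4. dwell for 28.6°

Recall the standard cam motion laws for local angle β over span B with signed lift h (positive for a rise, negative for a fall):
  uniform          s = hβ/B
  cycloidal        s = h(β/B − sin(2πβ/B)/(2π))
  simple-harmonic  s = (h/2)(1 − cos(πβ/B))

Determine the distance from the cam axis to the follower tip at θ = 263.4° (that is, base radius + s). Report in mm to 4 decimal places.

seg 1 [0°–71.1°] uniform, h=21: full span → s += 21 → s = 21.0000
seg 2 [71.1°–198.2°] dwell: s stays 21.0000
seg 3 [198.2°–331.4°] uniform, h=15: θ=263.4° here. β=65.2, B=133.2. 15·65.2/133.2 = 7.3423 → s = 28.3423
radial distance = base radius + s = 44 + 28.3423 = 72.3423

72.3423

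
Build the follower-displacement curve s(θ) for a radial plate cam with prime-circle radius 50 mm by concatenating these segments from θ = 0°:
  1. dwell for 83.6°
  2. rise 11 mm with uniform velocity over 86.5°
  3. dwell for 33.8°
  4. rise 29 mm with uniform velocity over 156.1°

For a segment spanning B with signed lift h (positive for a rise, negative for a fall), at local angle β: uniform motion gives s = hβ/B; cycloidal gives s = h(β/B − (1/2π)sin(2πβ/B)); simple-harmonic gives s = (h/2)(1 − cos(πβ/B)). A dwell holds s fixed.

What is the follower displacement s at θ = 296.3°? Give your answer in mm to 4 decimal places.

seg 1 [0°–83.6°] dwell: s stays 0.0000
seg 2 [83.6°–170.1°] uniform, h=11: full span → s += 11 → s = 11.0000
seg 3 [170.1°–203.9°] dwell: s stays 11.0000
seg 4 [203.9°–360°] uniform, h=29: θ=296.3° here. β=92.4, B=156.1. 29·92.4/156.1 = 17.1659 → s = 28.1659

28.1659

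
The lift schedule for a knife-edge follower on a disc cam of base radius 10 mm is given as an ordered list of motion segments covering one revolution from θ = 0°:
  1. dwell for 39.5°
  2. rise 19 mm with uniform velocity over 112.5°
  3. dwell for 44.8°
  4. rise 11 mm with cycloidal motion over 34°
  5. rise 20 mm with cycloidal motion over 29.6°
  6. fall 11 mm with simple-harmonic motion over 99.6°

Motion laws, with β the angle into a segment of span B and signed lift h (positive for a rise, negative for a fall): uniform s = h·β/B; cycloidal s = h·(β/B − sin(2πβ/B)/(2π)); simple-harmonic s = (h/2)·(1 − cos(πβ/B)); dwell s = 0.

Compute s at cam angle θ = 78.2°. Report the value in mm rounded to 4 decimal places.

seg 1 [0°–39.5°] dwell: s stays 0.0000
seg 2 [39.5°–152°] uniform, h=19: θ=78.2° here. β=38.7, B=112.5. 19·38.7/112.5 = 6.5360 → s = 6.5360

6.5360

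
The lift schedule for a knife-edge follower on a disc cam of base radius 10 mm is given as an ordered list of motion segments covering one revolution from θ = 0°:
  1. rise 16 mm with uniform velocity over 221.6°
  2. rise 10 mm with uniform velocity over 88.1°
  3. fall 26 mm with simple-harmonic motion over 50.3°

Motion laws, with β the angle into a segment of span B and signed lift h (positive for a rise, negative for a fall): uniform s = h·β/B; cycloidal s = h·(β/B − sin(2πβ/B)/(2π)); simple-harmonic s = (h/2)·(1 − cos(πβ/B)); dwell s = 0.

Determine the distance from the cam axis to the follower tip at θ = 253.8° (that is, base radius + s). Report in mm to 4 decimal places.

seg 1 [0°–221.6°] uniform, h=16: full span → s += 16 → s = 16.0000
seg 2 [221.6°–309.7°] uniform, h=10: θ=253.8° here. β=32.2, B=88.1. 10·32.2/88.1 = 3.6549 → s = 19.6549
radial distance = base radius + s = 10 + 19.6549 = 29.6549

29.6549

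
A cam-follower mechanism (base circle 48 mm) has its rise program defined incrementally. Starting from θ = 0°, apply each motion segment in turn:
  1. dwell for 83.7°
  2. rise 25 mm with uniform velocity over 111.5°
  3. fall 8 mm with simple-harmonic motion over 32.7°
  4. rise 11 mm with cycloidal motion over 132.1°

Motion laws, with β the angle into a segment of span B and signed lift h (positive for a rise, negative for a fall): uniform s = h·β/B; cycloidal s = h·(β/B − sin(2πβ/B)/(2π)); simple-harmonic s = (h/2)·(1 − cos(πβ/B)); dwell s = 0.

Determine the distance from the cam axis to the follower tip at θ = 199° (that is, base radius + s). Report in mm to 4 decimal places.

seg 1 [0°–83.7°] dwell: s stays 0.0000
seg 2 [83.7°–195.2°] uniform, h=25: full span → s += 25 → s = 25.0000
seg 3 [195.2°–227.9°] simple-harmonic, h=-8: θ=199° here. β=3.8, B=32.7. -8/2·(1 − cos(π·0.1162)) = -0.2636 → s = 24.7364
radial distance = base radius + s = 48 + 24.7364 = 72.7364

72.7364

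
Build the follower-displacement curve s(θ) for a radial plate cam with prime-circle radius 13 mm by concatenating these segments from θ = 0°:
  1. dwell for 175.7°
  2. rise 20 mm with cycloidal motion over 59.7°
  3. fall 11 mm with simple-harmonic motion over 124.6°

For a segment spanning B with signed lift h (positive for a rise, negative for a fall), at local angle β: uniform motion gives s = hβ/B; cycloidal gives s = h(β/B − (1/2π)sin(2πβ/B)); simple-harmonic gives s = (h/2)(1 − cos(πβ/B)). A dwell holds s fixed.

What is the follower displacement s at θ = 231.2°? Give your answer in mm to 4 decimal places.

seg 1 [0°–175.7°] dwell: s stays 0.0000
seg 2 [175.7°–235.4°] cycloidal, h=20: θ=231.2° here. β=55.5, B=59.7. 20·(0.9296 − sin(2π·0.9296)/(2π)) = 19.9546 → s = 19.9546

19.9546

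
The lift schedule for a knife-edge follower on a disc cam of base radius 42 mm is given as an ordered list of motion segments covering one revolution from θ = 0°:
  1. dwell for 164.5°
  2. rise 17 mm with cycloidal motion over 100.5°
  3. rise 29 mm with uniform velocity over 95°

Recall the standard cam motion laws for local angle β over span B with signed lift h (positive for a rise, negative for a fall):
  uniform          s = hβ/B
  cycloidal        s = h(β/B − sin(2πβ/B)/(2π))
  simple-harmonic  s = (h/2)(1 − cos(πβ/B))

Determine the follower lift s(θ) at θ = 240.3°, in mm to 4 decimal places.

seg 1 [0°–164.5°] dwell: s stays 0.0000
seg 2 [164.5°–265°] cycloidal, h=17: θ=240.3° here. β=75.8, B=100.5. 17·(0.7542 − sin(2π·0.7542)/(2π)) = 15.5266 → s = 15.5266

15.5266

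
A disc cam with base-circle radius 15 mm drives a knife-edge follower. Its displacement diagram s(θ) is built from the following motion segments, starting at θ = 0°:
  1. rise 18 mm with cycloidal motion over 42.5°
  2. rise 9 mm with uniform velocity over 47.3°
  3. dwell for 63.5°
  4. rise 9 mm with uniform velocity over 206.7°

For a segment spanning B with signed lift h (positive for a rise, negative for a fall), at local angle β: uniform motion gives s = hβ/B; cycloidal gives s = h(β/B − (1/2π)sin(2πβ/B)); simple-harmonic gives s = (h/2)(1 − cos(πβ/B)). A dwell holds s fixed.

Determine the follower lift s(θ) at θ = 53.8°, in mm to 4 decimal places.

seg 1 [0°–42.5°] cycloidal, h=18: full span → s += 18 → s = 18.0000
seg 2 [42.5°–89.8°] uniform, h=9: θ=53.8° here. β=11.3, B=47.3. 9·11.3/47.3 = 2.1501 → s = 20.1501

20.1501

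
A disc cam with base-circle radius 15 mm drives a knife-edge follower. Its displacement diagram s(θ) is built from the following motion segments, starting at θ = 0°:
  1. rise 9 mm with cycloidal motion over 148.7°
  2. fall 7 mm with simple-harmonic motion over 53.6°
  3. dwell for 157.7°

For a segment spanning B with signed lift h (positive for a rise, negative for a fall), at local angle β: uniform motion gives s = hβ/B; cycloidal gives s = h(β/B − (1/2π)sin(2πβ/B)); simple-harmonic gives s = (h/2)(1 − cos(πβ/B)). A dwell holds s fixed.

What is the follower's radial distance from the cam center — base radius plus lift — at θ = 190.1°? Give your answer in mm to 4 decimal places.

seg 1 [0°–148.7°] cycloidal, h=9: full span → s += 9 → s = 9.0000
seg 2 [148.7°–202.3°] simple-harmonic, h=-7: θ=190.1° here. β=41.4, B=53.6. -7/2·(1 − cos(π·0.7724)) = -6.1427 → s = 2.8573
radial distance = base radius + s = 15 + 2.8573 = 17.8573

17.8573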